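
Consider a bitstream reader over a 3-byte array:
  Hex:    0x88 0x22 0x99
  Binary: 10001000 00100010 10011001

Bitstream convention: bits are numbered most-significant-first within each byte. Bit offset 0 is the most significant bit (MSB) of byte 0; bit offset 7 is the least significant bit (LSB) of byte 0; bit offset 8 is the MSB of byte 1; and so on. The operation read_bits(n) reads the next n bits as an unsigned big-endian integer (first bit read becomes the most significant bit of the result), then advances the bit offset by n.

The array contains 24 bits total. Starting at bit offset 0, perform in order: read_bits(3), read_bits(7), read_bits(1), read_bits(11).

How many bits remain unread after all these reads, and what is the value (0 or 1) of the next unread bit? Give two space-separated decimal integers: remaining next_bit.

Read 1: bits[0:3] width=3 -> value=4 (bin 100); offset now 3 = byte 0 bit 3; 21 bits remain
Read 2: bits[3:10] width=7 -> value=32 (bin 0100000); offset now 10 = byte 1 bit 2; 14 bits remain
Read 3: bits[10:11] width=1 -> value=1 (bin 1); offset now 11 = byte 1 bit 3; 13 bits remain
Read 4: bits[11:22] width=11 -> value=166 (bin 00010100110); offset now 22 = byte 2 bit 6; 2 bits remain

Answer: 2 0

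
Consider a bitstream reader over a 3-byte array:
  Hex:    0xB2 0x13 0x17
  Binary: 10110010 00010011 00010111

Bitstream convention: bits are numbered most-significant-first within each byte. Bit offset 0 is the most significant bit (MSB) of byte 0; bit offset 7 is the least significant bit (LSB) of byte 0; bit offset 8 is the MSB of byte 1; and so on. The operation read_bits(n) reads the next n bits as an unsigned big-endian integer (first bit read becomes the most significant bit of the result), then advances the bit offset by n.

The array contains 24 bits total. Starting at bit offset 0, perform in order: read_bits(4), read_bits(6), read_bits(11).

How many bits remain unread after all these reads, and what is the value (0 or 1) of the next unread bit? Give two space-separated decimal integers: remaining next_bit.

Read 1: bits[0:4] width=4 -> value=11 (bin 1011); offset now 4 = byte 0 bit 4; 20 bits remain
Read 2: bits[4:10] width=6 -> value=8 (bin 001000); offset now 10 = byte 1 bit 2; 14 bits remain
Read 3: bits[10:21] width=11 -> value=610 (bin 01001100010); offset now 21 = byte 2 bit 5; 3 bits remain

Answer: 3 1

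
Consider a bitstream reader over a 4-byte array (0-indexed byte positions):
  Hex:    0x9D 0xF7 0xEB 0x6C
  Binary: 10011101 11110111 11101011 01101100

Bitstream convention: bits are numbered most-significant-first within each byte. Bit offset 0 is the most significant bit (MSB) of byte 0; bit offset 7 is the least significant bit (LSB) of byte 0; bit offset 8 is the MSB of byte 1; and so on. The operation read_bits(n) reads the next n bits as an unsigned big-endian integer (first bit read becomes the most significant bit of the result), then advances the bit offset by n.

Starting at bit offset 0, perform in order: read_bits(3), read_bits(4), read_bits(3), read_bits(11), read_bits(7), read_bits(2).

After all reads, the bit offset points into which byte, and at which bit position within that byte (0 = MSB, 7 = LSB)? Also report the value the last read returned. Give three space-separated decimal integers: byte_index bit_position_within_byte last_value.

Read 1: bits[0:3] width=3 -> value=4 (bin 100); offset now 3 = byte 0 bit 3; 29 bits remain
Read 2: bits[3:7] width=4 -> value=14 (bin 1110); offset now 7 = byte 0 bit 7; 25 bits remain
Read 3: bits[7:10] width=3 -> value=7 (bin 111); offset now 10 = byte 1 bit 2; 22 bits remain
Read 4: bits[10:21] width=11 -> value=1789 (bin 11011111101); offset now 21 = byte 2 bit 5; 11 bits remain
Read 5: bits[21:28] width=7 -> value=54 (bin 0110110); offset now 28 = byte 3 bit 4; 4 bits remain
Read 6: bits[28:30] width=2 -> value=3 (bin 11); offset now 30 = byte 3 bit 6; 2 bits remain

Answer: 3 6 3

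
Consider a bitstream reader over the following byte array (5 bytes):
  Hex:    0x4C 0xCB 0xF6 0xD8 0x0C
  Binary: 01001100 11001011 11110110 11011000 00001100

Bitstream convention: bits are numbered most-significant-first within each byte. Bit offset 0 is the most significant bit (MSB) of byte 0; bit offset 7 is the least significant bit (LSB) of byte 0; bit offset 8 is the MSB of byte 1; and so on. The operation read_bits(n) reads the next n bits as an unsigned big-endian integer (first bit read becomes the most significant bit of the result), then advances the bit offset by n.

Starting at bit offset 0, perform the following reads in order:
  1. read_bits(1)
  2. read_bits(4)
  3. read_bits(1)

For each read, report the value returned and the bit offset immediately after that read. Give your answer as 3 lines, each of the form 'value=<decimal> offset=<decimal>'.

Answer: value=0 offset=1
value=9 offset=5
value=1 offset=6

Derivation:
Read 1: bits[0:1] width=1 -> value=0 (bin 0); offset now 1 = byte 0 bit 1; 39 bits remain
Read 2: bits[1:5] width=4 -> value=9 (bin 1001); offset now 5 = byte 0 bit 5; 35 bits remain
Read 3: bits[5:6] width=1 -> value=1 (bin 1); offset now 6 = byte 0 bit 6; 34 bits remain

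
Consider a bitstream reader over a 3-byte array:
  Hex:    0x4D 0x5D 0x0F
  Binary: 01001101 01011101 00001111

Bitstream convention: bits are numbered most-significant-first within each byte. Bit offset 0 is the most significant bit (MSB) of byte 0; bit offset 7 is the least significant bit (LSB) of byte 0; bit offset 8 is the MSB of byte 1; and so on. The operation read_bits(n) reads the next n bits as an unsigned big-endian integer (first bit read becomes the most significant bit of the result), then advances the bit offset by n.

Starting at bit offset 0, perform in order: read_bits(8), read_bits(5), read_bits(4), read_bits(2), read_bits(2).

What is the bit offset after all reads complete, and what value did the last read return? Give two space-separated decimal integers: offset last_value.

Read 1: bits[0:8] width=8 -> value=77 (bin 01001101); offset now 8 = byte 1 bit 0; 16 bits remain
Read 2: bits[8:13] width=5 -> value=11 (bin 01011); offset now 13 = byte 1 bit 5; 11 bits remain
Read 3: bits[13:17] width=4 -> value=10 (bin 1010); offset now 17 = byte 2 bit 1; 7 bits remain
Read 4: bits[17:19] width=2 -> value=0 (bin 00); offset now 19 = byte 2 bit 3; 5 bits remain
Read 5: bits[19:21] width=2 -> value=1 (bin 01); offset now 21 = byte 2 bit 5; 3 bits remain

Answer: 21 1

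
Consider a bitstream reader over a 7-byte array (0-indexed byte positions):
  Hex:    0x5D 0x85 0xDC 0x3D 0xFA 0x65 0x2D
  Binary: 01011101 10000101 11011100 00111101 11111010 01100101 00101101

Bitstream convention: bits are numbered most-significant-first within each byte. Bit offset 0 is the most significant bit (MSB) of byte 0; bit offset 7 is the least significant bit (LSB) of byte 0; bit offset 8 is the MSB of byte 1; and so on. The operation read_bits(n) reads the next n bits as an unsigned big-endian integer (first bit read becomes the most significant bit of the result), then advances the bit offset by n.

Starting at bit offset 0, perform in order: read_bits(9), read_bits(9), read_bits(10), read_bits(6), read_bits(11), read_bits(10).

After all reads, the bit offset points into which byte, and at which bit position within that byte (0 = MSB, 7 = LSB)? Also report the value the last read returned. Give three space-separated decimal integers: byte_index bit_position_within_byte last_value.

Answer: 6 7 662

Derivation:
Read 1: bits[0:9] width=9 -> value=187 (bin 010111011); offset now 9 = byte 1 bit 1; 47 bits remain
Read 2: bits[9:18] width=9 -> value=23 (bin 000010111); offset now 18 = byte 2 bit 2; 38 bits remain
Read 3: bits[18:28] width=10 -> value=451 (bin 0111000011); offset now 28 = byte 3 bit 4; 28 bits remain
Read 4: bits[28:34] width=6 -> value=55 (bin 110111); offset now 34 = byte 4 bit 2; 22 bits remain
Read 5: bits[34:45] width=11 -> value=1868 (bin 11101001100); offset now 45 = byte 5 bit 5; 11 bits remain
Read 6: bits[45:55] width=10 -> value=662 (bin 1010010110); offset now 55 = byte 6 bit 7; 1 bits remain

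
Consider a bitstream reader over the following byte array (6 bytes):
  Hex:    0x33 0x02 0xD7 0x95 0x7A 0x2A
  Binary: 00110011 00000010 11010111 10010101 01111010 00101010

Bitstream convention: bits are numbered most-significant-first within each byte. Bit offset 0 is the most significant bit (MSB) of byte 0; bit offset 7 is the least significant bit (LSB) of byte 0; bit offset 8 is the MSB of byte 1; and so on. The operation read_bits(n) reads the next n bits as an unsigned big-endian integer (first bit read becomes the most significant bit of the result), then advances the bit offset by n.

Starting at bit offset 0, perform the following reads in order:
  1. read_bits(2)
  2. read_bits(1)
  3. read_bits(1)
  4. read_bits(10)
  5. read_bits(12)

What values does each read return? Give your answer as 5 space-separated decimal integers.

Read 1: bits[0:2] width=2 -> value=0 (bin 00); offset now 2 = byte 0 bit 2; 46 bits remain
Read 2: bits[2:3] width=1 -> value=1 (bin 1); offset now 3 = byte 0 bit 3; 45 bits remain
Read 3: bits[3:4] width=1 -> value=1 (bin 1); offset now 4 = byte 0 bit 4; 44 bits remain
Read 4: bits[4:14] width=10 -> value=192 (bin 0011000000); offset now 14 = byte 1 bit 6; 34 bits remain
Read 5: bits[14:26] width=12 -> value=2910 (bin 101101011110); offset now 26 = byte 3 bit 2; 22 bits remain

Answer: 0 1 1 192 2910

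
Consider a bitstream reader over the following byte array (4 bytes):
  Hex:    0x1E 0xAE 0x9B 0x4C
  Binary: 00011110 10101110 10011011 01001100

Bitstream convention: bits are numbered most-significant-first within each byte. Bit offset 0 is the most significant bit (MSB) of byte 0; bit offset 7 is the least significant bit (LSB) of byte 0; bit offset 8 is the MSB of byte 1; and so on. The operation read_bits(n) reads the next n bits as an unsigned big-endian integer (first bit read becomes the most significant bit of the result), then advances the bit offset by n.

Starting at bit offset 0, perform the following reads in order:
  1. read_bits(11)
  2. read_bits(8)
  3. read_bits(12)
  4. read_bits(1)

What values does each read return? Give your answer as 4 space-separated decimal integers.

Read 1: bits[0:11] width=11 -> value=245 (bin 00011110101); offset now 11 = byte 1 bit 3; 21 bits remain
Read 2: bits[11:19] width=8 -> value=116 (bin 01110100); offset now 19 = byte 2 bit 3; 13 bits remain
Read 3: bits[19:31] width=12 -> value=3494 (bin 110110100110); offset now 31 = byte 3 bit 7; 1 bits remain
Read 4: bits[31:32] width=1 -> value=0 (bin 0); offset now 32 = byte 4 bit 0; 0 bits remain

Answer: 245 116 3494 0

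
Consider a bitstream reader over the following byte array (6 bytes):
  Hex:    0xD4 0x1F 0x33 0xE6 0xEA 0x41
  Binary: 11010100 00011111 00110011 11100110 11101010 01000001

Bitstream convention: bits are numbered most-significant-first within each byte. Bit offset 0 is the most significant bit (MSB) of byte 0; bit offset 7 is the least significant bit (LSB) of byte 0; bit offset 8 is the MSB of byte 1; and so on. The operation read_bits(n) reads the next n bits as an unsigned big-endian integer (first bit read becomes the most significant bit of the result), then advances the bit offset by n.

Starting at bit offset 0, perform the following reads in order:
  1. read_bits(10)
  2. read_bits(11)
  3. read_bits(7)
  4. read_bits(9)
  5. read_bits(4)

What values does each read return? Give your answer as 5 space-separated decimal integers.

Answer: 848 998 62 221 4

Derivation:
Read 1: bits[0:10] width=10 -> value=848 (bin 1101010000); offset now 10 = byte 1 bit 2; 38 bits remain
Read 2: bits[10:21] width=11 -> value=998 (bin 01111100110); offset now 21 = byte 2 bit 5; 27 bits remain
Read 3: bits[21:28] width=7 -> value=62 (bin 0111110); offset now 28 = byte 3 bit 4; 20 bits remain
Read 4: bits[28:37] width=9 -> value=221 (bin 011011101); offset now 37 = byte 4 bit 5; 11 bits remain
Read 5: bits[37:41] width=4 -> value=4 (bin 0100); offset now 41 = byte 5 bit 1; 7 bits remain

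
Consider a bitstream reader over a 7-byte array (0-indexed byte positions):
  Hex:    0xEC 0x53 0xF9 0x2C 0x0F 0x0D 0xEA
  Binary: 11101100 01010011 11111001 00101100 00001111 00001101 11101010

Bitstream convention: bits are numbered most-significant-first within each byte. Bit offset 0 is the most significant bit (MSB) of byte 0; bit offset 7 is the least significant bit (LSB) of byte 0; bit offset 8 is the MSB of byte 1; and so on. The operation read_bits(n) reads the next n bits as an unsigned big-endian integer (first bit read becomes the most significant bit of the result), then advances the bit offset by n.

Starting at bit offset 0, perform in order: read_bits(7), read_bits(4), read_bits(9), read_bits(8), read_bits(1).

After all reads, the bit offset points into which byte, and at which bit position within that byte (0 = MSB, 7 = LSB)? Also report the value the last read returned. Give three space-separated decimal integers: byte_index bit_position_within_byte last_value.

Answer: 3 5 1

Derivation:
Read 1: bits[0:7] width=7 -> value=118 (bin 1110110); offset now 7 = byte 0 bit 7; 49 bits remain
Read 2: bits[7:11] width=4 -> value=2 (bin 0010); offset now 11 = byte 1 bit 3; 45 bits remain
Read 3: bits[11:20] width=9 -> value=319 (bin 100111111); offset now 20 = byte 2 bit 4; 36 bits remain
Read 4: bits[20:28] width=8 -> value=146 (bin 10010010); offset now 28 = byte 3 bit 4; 28 bits remain
Read 5: bits[28:29] width=1 -> value=1 (bin 1); offset now 29 = byte 3 bit 5; 27 bits remain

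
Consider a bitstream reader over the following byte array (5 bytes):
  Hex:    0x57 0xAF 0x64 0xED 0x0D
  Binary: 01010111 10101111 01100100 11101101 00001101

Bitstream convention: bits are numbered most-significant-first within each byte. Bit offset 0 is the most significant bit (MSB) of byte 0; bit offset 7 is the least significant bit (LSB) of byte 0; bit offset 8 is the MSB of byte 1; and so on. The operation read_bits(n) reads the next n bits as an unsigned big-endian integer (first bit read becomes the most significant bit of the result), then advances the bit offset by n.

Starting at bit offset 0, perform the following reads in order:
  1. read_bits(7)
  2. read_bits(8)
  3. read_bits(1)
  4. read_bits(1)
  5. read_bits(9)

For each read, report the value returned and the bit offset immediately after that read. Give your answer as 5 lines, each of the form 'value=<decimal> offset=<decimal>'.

Read 1: bits[0:7] width=7 -> value=43 (bin 0101011); offset now 7 = byte 0 bit 7; 33 bits remain
Read 2: bits[7:15] width=8 -> value=215 (bin 11010111); offset now 15 = byte 1 bit 7; 25 bits remain
Read 3: bits[15:16] width=1 -> value=1 (bin 1); offset now 16 = byte 2 bit 0; 24 bits remain
Read 4: bits[16:17] width=1 -> value=0 (bin 0); offset now 17 = byte 2 bit 1; 23 bits remain
Read 5: bits[17:26] width=9 -> value=403 (bin 110010011); offset now 26 = byte 3 bit 2; 14 bits remain

Answer: value=43 offset=7
value=215 offset=15
value=1 offset=16
value=0 offset=17
value=403 offset=26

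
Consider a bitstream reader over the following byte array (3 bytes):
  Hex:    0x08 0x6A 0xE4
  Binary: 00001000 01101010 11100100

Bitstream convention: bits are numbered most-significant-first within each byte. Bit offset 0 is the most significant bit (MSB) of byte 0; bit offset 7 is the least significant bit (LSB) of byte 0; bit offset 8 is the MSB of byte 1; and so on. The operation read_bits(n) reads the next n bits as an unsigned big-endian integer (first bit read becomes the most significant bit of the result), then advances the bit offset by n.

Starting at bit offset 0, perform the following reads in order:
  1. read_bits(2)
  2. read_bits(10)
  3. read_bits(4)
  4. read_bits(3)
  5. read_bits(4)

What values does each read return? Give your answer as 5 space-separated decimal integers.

Read 1: bits[0:2] width=2 -> value=0 (bin 00); offset now 2 = byte 0 bit 2; 22 bits remain
Read 2: bits[2:12] width=10 -> value=134 (bin 0010000110); offset now 12 = byte 1 bit 4; 12 bits remain
Read 3: bits[12:16] width=4 -> value=10 (bin 1010); offset now 16 = byte 2 bit 0; 8 bits remain
Read 4: bits[16:19] width=3 -> value=7 (bin 111); offset now 19 = byte 2 bit 3; 5 bits remain
Read 5: bits[19:23] width=4 -> value=2 (bin 0010); offset now 23 = byte 2 bit 7; 1 bits remain

Answer: 0 134 10 7 2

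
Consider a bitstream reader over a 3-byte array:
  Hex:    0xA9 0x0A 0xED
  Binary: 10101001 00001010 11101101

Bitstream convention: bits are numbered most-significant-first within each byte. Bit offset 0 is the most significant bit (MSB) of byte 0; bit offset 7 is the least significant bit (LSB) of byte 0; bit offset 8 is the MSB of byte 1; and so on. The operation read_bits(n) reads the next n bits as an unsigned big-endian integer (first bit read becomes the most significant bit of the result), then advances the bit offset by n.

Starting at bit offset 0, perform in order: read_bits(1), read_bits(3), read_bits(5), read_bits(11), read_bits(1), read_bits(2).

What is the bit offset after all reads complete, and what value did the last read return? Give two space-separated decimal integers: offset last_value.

Answer: 23 2

Derivation:
Read 1: bits[0:1] width=1 -> value=1 (bin 1); offset now 1 = byte 0 bit 1; 23 bits remain
Read 2: bits[1:4] width=3 -> value=2 (bin 010); offset now 4 = byte 0 bit 4; 20 bits remain
Read 3: bits[4:9] width=5 -> value=18 (bin 10010); offset now 9 = byte 1 bit 1; 15 bits remain
Read 4: bits[9:20] width=11 -> value=174 (bin 00010101110); offset now 20 = byte 2 bit 4; 4 bits remain
Read 5: bits[20:21] width=1 -> value=1 (bin 1); offset now 21 = byte 2 bit 5; 3 bits remain
Read 6: bits[21:23] width=2 -> value=2 (bin 10); offset now 23 = byte 2 bit 7; 1 bits remain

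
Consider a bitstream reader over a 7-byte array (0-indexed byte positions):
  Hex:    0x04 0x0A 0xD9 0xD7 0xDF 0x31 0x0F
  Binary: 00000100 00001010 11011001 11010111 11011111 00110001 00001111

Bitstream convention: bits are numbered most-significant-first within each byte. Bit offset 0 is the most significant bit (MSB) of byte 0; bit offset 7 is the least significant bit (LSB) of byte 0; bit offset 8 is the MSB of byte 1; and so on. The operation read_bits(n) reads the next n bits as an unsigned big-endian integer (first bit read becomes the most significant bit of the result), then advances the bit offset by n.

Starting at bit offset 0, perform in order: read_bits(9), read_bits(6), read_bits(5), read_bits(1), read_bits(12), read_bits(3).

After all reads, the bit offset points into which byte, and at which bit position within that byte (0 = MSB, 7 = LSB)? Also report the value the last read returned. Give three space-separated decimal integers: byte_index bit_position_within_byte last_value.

Read 1: bits[0:9] width=9 -> value=8 (bin 000001000); offset now 9 = byte 1 bit 1; 47 bits remain
Read 2: bits[9:15] width=6 -> value=5 (bin 000101); offset now 15 = byte 1 bit 7; 41 bits remain
Read 3: bits[15:20] width=5 -> value=13 (bin 01101); offset now 20 = byte 2 bit 4; 36 bits remain
Read 4: bits[20:21] width=1 -> value=1 (bin 1); offset now 21 = byte 2 bit 5; 35 bits remain
Read 5: bits[21:33] width=12 -> value=943 (bin 001110101111); offset now 33 = byte 4 bit 1; 23 bits remain
Read 6: bits[33:36] width=3 -> value=5 (bin 101); offset now 36 = byte 4 bit 4; 20 bits remain

Answer: 4 4 5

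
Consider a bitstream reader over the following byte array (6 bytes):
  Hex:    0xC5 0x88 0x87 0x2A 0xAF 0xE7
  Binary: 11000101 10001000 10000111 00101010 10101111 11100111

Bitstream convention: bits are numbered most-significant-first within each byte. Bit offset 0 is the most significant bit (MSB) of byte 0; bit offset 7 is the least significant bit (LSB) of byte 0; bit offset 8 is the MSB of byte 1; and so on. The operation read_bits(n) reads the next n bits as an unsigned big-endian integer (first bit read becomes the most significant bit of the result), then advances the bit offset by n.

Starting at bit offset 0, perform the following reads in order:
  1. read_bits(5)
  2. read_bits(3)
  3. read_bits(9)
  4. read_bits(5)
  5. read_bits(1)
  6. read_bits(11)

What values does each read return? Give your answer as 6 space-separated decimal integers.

Answer: 24 5 273 1 1 1194

Derivation:
Read 1: bits[0:5] width=5 -> value=24 (bin 11000); offset now 5 = byte 0 bit 5; 43 bits remain
Read 2: bits[5:8] width=3 -> value=5 (bin 101); offset now 8 = byte 1 bit 0; 40 bits remain
Read 3: bits[8:17] width=9 -> value=273 (bin 100010001); offset now 17 = byte 2 bit 1; 31 bits remain
Read 4: bits[17:22] width=5 -> value=1 (bin 00001); offset now 22 = byte 2 bit 6; 26 bits remain
Read 5: bits[22:23] width=1 -> value=1 (bin 1); offset now 23 = byte 2 bit 7; 25 bits remain
Read 6: bits[23:34] width=11 -> value=1194 (bin 10010101010); offset now 34 = byte 4 bit 2; 14 bits remain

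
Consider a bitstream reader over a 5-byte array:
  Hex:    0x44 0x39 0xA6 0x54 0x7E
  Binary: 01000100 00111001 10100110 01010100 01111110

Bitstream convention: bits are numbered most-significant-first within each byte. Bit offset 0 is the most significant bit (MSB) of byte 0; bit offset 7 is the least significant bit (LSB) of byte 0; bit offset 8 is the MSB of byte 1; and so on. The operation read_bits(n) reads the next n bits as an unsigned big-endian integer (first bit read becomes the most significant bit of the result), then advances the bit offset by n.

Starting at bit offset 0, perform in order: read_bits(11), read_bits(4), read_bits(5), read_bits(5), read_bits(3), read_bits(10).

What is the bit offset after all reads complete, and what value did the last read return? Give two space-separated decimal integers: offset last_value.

Read 1: bits[0:11] width=11 -> value=545 (bin 01000100001); offset now 11 = byte 1 bit 3; 29 bits remain
Read 2: bits[11:15] width=4 -> value=12 (bin 1100); offset now 15 = byte 1 bit 7; 25 bits remain
Read 3: bits[15:20] width=5 -> value=26 (bin 11010); offset now 20 = byte 2 bit 4; 20 bits remain
Read 4: bits[20:25] width=5 -> value=12 (bin 01100); offset now 25 = byte 3 bit 1; 15 bits remain
Read 5: bits[25:28] width=3 -> value=5 (bin 101); offset now 28 = byte 3 bit 4; 12 bits remain
Read 6: bits[28:38] width=10 -> value=287 (bin 0100011111); offset now 38 = byte 4 bit 6; 2 bits remain

Answer: 38 287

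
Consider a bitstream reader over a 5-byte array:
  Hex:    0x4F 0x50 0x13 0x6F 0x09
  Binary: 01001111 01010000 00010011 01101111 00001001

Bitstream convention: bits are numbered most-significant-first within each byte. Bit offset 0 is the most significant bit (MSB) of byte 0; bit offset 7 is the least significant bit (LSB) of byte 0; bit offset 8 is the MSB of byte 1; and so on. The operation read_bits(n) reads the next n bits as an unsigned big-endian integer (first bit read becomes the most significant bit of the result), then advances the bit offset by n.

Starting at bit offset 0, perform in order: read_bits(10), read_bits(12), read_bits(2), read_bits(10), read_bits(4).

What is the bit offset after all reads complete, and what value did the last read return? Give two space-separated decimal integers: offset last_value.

Answer: 38 2

Derivation:
Read 1: bits[0:10] width=10 -> value=317 (bin 0100111101); offset now 10 = byte 1 bit 2; 30 bits remain
Read 2: bits[10:22] width=12 -> value=1028 (bin 010000000100); offset now 22 = byte 2 bit 6; 18 bits remain
Read 3: bits[22:24] width=2 -> value=3 (bin 11); offset now 24 = byte 3 bit 0; 16 bits remain
Read 4: bits[24:34] width=10 -> value=444 (bin 0110111100); offset now 34 = byte 4 bit 2; 6 bits remain
Read 5: bits[34:38] width=4 -> value=2 (bin 0010); offset now 38 = byte 4 bit 6; 2 bits remain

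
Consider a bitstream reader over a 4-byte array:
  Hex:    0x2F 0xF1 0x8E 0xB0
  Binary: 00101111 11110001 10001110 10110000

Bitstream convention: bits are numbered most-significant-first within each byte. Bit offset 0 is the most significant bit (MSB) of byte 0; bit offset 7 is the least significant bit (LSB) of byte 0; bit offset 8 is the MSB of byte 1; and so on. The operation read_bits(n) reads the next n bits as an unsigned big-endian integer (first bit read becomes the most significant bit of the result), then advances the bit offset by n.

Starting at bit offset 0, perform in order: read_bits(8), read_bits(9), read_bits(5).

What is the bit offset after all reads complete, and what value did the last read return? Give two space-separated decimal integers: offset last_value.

Answer: 22 3

Derivation:
Read 1: bits[0:8] width=8 -> value=47 (bin 00101111); offset now 8 = byte 1 bit 0; 24 bits remain
Read 2: bits[8:17] width=9 -> value=483 (bin 111100011); offset now 17 = byte 2 bit 1; 15 bits remain
Read 3: bits[17:22] width=5 -> value=3 (bin 00011); offset now 22 = byte 2 bit 6; 10 bits remain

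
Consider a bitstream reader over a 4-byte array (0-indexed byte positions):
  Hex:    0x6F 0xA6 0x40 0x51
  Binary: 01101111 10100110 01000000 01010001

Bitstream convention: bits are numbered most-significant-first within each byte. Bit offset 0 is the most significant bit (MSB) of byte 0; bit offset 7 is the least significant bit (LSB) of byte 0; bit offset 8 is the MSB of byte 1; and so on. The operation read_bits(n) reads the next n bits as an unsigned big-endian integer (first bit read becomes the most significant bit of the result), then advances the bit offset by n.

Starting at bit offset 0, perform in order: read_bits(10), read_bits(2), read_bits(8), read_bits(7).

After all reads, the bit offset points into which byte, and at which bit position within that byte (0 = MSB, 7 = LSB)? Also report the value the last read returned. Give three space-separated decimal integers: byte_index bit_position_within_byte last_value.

Answer: 3 3 2

Derivation:
Read 1: bits[0:10] width=10 -> value=446 (bin 0110111110); offset now 10 = byte 1 bit 2; 22 bits remain
Read 2: bits[10:12] width=2 -> value=2 (bin 10); offset now 12 = byte 1 bit 4; 20 bits remain
Read 3: bits[12:20] width=8 -> value=100 (bin 01100100); offset now 20 = byte 2 bit 4; 12 bits remain
Read 4: bits[20:27] width=7 -> value=2 (bin 0000010); offset now 27 = byte 3 bit 3; 5 bits remain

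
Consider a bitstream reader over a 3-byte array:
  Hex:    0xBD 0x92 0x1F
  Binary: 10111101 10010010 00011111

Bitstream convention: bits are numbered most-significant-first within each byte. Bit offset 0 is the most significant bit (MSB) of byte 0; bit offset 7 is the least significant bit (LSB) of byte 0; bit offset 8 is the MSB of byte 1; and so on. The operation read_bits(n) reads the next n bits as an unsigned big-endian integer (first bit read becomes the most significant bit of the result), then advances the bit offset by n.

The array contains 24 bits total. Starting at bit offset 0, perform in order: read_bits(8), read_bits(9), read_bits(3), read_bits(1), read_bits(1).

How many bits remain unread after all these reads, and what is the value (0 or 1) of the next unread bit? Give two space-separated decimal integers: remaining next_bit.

Read 1: bits[0:8] width=8 -> value=189 (bin 10111101); offset now 8 = byte 1 bit 0; 16 bits remain
Read 2: bits[8:17] width=9 -> value=292 (bin 100100100); offset now 17 = byte 2 bit 1; 7 bits remain
Read 3: bits[17:20] width=3 -> value=1 (bin 001); offset now 20 = byte 2 bit 4; 4 bits remain
Read 4: bits[20:21] width=1 -> value=1 (bin 1); offset now 21 = byte 2 bit 5; 3 bits remain
Read 5: bits[21:22] width=1 -> value=1 (bin 1); offset now 22 = byte 2 bit 6; 2 bits remain

Answer: 2 1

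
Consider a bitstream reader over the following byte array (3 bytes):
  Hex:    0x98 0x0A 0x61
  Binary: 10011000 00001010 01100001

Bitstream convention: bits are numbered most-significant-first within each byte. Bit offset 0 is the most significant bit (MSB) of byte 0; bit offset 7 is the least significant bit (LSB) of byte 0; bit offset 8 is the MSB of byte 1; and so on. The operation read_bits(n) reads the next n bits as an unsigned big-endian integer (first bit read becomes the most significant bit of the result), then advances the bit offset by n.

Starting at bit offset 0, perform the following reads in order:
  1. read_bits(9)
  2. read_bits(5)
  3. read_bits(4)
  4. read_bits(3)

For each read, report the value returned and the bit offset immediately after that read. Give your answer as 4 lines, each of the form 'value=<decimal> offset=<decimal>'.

Read 1: bits[0:9] width=9 -> value=304 (bin 100110000); offset now 9 = byte 1 bit 1; 15 bits remain
Read 2: bits[9:14] width=5 -> value=2 (bin 00010); offset now 14 = byte 1 bit 6; 10 bits remain
Read 3: bits[14:18] width=4 -> value=9 (bin 1001); offset now 18 = byte 2 bit 2; 6 bits remain
Read 4: bits[18:21] width=3 -> value=4 (bin 100); offset now 21 = byte 2 bit 5; 3 bits remain

Answer: value=304 offset=9
value=2 offset=14
value=9 offset=18
value=4 offset=21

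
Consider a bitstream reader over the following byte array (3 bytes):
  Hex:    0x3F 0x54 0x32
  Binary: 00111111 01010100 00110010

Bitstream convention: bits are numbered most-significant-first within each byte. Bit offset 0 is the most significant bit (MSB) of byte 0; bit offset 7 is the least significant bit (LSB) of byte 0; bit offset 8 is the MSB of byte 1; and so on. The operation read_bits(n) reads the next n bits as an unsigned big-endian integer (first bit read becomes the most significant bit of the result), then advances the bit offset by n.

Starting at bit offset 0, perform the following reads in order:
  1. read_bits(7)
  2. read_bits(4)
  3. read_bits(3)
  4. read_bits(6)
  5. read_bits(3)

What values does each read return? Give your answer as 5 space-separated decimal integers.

Answer: 31 10 5 3 1

Derivation:
Read 1: bits[0:7] width=7 -> value=31 (bin 0011111); offset now 7 = byte 0 bit 7; 17 bits remain
Read 2: bits[7:11] width=4 -> value=10 (bin 1010); offset now 11 = byte 1 bit 3; 13 bits remain
Read 3: bits[11:14] width=3 -> value=5 (bin 101); offset now 14 = byte 1 bit 6; 10 bits remain
Read 4: bits[14:20] width=6 -> value=3 (bin 000011); offset now 20 = byte 2 bit 4; 4 bits remain
Read 5: bits[20:23] width=3 -> value=1 (bin 001); offset now 23 = byte 2 bit 7; 1 bits remain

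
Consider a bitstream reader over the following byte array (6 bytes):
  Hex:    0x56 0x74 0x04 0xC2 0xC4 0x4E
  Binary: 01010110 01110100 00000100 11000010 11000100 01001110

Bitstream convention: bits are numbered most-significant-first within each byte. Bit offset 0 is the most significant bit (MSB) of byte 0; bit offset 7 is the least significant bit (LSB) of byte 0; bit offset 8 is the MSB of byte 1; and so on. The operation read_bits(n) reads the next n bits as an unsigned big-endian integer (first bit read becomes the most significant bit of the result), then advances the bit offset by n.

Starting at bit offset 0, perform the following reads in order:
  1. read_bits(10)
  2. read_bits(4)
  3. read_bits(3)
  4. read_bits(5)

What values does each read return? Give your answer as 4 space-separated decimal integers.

Answer: 345 13 0 1

Derivation:
Read 1: bits[0:10] width=10 -> value=345 (bin 0101011001); offset now 10 = byte 1 bit 2; 38 bits remain
Read 2: bits[10:14] width=4 -> value=13 (bin 1101); offset now 14 = byte 1 bit 6; 34 bits remain
Read 3: bits[14:17] width=3 -> value=0 (bin 000); offset now 17 = byte 2 bit 1; 31 bits remain
Read 4: bits[17:22] width=5 -> value=1 (bin 00001); offset now 22 = byte 2 bit 6; 26 bits remain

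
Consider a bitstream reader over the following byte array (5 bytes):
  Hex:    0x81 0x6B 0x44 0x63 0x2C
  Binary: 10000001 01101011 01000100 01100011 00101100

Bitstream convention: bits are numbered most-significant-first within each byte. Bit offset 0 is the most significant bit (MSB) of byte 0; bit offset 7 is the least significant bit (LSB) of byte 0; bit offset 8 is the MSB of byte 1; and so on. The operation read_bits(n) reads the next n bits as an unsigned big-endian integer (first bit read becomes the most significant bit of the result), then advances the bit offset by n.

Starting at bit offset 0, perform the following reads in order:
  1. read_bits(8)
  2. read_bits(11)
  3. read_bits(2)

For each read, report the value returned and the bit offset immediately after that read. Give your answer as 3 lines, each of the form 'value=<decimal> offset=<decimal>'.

Answer: value=129 offset=8
value=858 offset=19
value=0 offset=21

Derivation:
Read 1: bits[0:8] width=8 -> value=129 (bin 10000001); offset now 8 = byte 1 bit 0; 32 bits remain
Read 2: bits[8:19] width=11 -> value=858 (bin 01101011010); offset now 19 = byte 2 bit 3; 21 bits remain
Read 3: bits[19:21] width=2 -> value=0 (bin 00); offset now 21 = byte 2 bit 5; 19 bits remain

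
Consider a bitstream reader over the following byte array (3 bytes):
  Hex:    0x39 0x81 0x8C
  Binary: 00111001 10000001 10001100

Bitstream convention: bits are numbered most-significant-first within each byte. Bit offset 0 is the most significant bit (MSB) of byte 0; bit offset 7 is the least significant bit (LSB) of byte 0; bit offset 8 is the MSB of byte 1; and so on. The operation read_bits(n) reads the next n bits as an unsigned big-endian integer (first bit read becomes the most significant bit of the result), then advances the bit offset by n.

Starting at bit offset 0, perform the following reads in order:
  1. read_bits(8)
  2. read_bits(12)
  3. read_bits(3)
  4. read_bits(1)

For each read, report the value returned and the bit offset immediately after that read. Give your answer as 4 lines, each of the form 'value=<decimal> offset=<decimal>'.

Read 1: bits[0:8] width=8 -> value=57 (bin 00111001); offset now 8 = byte 1 bit 0; 16 bits remain
Read 2: bits[8:20] width=12 -> value=2072 (bin 100000011000); offset now 20 = byte 2 bit 4; 4 bits remain
Read 3: bits[20:23] width=3 -> value=6 (bin 110); offset now 23 = byte 2 bit 7; 1 bits remain
Read 4: bits[23:24] width=1 -> value=0 (bin 0); offset now 24 = byte 3 bit 0; 0 bits remain

Answer: value=57 offset=8
value=2072 offset=20
value=6 offset=23
value=0 offset=24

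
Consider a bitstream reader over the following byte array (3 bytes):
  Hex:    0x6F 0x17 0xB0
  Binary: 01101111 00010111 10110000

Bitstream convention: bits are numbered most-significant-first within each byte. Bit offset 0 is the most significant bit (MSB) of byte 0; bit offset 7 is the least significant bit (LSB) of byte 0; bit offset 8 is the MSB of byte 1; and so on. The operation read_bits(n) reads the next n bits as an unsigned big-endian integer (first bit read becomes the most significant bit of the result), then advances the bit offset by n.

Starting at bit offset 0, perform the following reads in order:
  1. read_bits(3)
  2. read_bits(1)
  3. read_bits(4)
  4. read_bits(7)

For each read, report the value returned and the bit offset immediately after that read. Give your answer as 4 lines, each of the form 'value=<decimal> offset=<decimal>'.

Answer: value=3 offset=3
value=0 offset=4
value=15 offset=8
value=11 offset=15

Derivation:
Read 1: bits[0:3] width=3 -> value=3 (bin 011); offset now 3 = byte 0 bit 3; 21 bits remain
Read 2: bits[3:4] width=1 -> value=0 (bin 0); offset now 4 = byte 0 bit 4; 20 bits remain
Read 3: bits[4:8] width=4 -> value=15 (bin 1111); offset now 8 = byte 1 bit 0; 16 bits remain
Read 4: bits[8:15] width=7 -> value=11 (bin 0001011); offset now 15 = byte 1 bit 7; 9 bits remain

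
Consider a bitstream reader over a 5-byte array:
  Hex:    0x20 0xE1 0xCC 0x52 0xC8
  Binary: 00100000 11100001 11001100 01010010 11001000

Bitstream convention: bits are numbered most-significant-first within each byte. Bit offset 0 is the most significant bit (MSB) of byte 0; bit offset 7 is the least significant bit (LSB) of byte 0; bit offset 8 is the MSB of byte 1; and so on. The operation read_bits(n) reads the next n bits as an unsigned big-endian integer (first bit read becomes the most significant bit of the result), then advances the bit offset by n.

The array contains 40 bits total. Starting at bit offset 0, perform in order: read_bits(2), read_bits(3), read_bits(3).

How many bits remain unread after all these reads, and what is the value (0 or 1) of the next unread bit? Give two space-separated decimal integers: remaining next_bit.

Answer: 32 1

Derivation:
Read 1: bits[0:2] width=2 -> value=0 (bin 00); offset now 2 = byte 0 bit 2; 38 bits remain
Read 2: bits[2:5] width=3 -> value=4 (bin 100); offset now 5 = byte 0 bit 5; 35 bits remain
Read 3: bits[5:8] width=3 -> value=0 (bin 000); offset now 8 = byte 1 bit 0; 32 bits remain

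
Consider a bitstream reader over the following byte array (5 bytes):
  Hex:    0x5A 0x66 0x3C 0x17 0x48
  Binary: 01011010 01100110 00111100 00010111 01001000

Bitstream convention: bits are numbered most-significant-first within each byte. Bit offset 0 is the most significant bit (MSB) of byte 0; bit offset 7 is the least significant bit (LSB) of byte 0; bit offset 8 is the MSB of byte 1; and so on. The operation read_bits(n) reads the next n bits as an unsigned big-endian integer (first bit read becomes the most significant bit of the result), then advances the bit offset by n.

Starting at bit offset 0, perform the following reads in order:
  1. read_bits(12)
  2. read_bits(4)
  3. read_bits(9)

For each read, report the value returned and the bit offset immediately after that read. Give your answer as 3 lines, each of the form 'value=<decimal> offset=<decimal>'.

Read 1: bits[0:12] width=12 -> value=1446 (bin 010110100110); offset now 12 = byte 1 bit 4; 28 bits remain
Read 2: bits[12:16] width=4 -> value=6 (bin 0110); offset now 16 = byte 2 bit 0; 24 bits remain
Read 3: bits[16:25] width=9 -> value=120 (bin 001111000); offset now 25 = byte 3 bit 1; 15 bits remain

Answer: value=1446 offset=12
value=6 offset=16
value=120 offset=25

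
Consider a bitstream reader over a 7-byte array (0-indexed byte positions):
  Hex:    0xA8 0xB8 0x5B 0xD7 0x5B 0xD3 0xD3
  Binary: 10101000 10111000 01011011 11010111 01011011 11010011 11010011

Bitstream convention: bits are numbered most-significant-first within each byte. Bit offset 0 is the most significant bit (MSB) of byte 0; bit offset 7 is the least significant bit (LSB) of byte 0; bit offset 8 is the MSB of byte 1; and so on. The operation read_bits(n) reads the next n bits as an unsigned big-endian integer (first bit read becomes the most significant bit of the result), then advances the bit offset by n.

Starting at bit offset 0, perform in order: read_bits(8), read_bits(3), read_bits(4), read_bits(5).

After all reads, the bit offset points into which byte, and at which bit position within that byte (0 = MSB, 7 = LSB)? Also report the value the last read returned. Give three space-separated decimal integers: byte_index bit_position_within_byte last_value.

Read 1: bits[0:8] width=8 -> value=168 (bin 10101000); offset now 8 = byte 1 bit 0; 48 bits remain
Read 2: bits[8:11] width=3 -> value=5 (bin 101); offset now 11 = byte 1 bit 3; 45 bits remain
Read 3: bits[11:15] width=4 -> value=12 (bin 1100); offset now 15 = byte 1 bit 7; 41 bits remain
Read 4: bits[15:20] width=5 -> value=5 (bin 00101); offset now 20 = byte 2 bit 4; 36 bits remain

Answer: 2 4 5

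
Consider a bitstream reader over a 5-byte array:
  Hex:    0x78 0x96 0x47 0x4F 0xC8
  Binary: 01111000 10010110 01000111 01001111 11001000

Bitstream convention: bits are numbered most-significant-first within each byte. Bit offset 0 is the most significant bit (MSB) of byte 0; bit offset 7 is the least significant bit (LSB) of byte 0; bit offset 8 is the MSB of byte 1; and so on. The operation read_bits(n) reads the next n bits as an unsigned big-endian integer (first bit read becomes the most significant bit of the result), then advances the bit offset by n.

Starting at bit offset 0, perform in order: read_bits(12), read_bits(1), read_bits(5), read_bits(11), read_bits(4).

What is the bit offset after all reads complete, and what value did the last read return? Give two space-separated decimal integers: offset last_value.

Read 1: bits[0:12] width=12 -> value=1929 (bin 011110001001); offset now 12 = byte 1 bit 4; 28 bits remain
Read 2: bits[12:13] width=1 -> value=0 (bin 0); offset now 13 = byte 1 bit 5; 27 bits remain
Read 3: bits[13:18] width=5 -> value=25 (bin 11001); offset now 18 = byte 2 bit 2; 22 bits remain
Read 4: bits[18:29] width=11 -> value=233 (bin 00011101001); offset now 29 = byte 3 bit 5; 11 bits remain
Read 5: bits[29:33] width=4 -> value=15 (bin 1111); offset now 33 = byte 4 bit 1; 7 bits remain

Answer: 33 15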